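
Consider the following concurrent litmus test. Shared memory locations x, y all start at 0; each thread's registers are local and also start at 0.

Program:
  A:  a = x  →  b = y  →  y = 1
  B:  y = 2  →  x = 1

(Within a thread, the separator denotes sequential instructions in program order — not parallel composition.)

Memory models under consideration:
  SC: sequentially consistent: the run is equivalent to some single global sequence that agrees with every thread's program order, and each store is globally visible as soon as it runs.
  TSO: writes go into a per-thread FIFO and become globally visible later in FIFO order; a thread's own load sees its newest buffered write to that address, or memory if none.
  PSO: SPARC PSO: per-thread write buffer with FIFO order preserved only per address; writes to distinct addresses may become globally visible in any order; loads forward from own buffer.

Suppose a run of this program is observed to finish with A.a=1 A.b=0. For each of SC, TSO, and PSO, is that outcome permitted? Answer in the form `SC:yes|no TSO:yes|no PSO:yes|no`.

outcome vector order: (A.a,A.b)
SC: 3 outcomes — {00, 02, 12}
TSO: 3 outcomes — {00, 02, 12}
PSO: 4 outcomes — {00, 02, 10, 12}
target 10 ∈ {PSO}

SC:no TSO:no PSO:yes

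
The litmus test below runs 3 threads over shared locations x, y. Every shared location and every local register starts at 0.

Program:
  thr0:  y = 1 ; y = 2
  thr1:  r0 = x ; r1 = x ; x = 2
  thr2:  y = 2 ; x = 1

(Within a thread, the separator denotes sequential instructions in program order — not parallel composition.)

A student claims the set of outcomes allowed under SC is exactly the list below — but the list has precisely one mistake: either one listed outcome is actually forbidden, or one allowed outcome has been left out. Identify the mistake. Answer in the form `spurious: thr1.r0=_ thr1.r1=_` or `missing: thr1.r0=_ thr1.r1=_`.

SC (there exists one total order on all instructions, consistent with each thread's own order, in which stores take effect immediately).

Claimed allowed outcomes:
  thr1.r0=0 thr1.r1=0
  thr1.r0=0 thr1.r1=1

outcome vector order: (thr1.r0,thr1.r1)
SC (3): 00 01 11
SC∖claimed = {11}

missing: thr1.r0=1 thr1.r1=1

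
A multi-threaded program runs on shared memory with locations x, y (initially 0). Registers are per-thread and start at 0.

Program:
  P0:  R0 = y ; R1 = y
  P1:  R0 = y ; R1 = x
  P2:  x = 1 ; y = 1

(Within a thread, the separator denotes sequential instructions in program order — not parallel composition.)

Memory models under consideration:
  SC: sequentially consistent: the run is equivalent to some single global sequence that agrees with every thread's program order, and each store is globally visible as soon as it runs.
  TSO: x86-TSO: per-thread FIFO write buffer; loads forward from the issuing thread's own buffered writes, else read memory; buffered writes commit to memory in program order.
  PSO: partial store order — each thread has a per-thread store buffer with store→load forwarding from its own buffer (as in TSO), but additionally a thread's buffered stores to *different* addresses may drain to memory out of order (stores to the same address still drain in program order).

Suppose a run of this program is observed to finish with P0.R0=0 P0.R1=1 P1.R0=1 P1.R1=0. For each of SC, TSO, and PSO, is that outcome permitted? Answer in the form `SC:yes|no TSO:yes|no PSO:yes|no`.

outcome vector order: (P0.R0,P0.R1,P1.R0,P1.R1)
[SC] allowed = {0/0/0/0 0/0/0/1 0/0/1/1 0/1/0/0 0/1/0/1 0/1/1/1 1/1/0/0 1/1/0/1 1/1/1/1}
[TSO] allowed = {0/0/0/0 0/0/0/1 0/0/1/1 0/1/0/0 0/1/0/1 0/1/1/1 1/1/0/0 1/1/0/1 1/1/1/1}
[PSO] allowed = {0/0/0/0 0/0/0/1 0/0/1/0 0/0/1/1 0/1/0/0 0/1/0/1 0/1/1/0 0/1/1/1 1/1/0/0 1/1/0/1 1/1/1/0 1/1/1/1}
target 0/1/1/0 ∈ {PSO}

SC:no TSO:no PSO:yes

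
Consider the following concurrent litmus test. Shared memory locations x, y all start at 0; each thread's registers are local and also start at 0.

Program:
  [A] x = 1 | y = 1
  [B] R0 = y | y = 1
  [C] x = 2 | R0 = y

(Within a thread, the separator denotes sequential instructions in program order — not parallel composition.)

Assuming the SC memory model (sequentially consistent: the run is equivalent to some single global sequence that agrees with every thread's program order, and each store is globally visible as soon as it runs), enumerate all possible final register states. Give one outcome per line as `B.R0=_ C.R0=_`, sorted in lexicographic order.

outcome vector order: (B.R0,C.R0)
|SC outcomes| = 4

B.R0=0 C.R0=0
B.R0=0 C.R0=1
B.R0=1 C.R0=0
B.R0=1 C.R0=1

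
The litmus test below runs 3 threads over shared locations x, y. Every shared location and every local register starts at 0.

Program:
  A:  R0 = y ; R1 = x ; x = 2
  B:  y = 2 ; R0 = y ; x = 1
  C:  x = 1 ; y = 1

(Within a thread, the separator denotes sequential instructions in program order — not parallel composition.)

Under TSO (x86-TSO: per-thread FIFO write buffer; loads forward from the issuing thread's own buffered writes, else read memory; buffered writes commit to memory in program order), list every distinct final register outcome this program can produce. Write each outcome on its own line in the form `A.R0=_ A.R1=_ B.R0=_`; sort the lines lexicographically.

outcome vector order: (A.R0,A.R1,B.R0)
|TSO outcomes| = 10

A.R0=0 A.R1=0 B.R0=1
A.R0=0 A.R1=0 B.R0=2
A.R0=0 A.R1=1 B.R0=1
A.R0=0 A.R1=1 B.R0=2
A.R0=1 A.R1=1 B.R0=1
A.R0=1 A.R1=1 B.R0=2
A.R0=2 A.R1=0 B.R0=1
A.R0=2 A.R1=0 B.R0=2
A.R0=2 A.R1=1 B.R0=1
A.R0=2 A.R1=1 B.R0=2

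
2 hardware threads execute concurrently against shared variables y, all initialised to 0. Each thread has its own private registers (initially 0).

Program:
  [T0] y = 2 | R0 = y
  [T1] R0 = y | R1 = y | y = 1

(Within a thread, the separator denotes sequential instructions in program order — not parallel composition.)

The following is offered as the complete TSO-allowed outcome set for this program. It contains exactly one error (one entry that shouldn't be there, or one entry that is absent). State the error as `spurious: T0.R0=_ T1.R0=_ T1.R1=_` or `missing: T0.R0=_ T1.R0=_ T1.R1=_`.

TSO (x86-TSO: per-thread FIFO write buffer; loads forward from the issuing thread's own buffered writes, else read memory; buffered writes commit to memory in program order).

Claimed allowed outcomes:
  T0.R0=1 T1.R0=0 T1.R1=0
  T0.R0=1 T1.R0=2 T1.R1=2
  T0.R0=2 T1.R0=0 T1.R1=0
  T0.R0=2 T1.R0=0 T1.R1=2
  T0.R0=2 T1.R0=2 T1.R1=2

outcome vector order: (T0.R0,T1.R0,T1.R1)
TSO (6): 100, 102, 122, 200, 202, 222
TSO∖claimed = {102}

missing: T0.R0=1 T1.R0=0 T1.R1=2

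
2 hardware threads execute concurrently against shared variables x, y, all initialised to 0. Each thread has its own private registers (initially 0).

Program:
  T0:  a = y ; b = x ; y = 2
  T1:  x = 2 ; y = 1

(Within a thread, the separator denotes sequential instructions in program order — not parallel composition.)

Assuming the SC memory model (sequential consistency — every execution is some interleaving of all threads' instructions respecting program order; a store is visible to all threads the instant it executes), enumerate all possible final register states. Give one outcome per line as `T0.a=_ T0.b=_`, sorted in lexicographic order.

T0.a=0 T0.b=0
T0.a=0 T0.b=2
T0.a=1 T0.b=2

outcome vector order: (T0.a,T0.b)
|SC outcomes| = 3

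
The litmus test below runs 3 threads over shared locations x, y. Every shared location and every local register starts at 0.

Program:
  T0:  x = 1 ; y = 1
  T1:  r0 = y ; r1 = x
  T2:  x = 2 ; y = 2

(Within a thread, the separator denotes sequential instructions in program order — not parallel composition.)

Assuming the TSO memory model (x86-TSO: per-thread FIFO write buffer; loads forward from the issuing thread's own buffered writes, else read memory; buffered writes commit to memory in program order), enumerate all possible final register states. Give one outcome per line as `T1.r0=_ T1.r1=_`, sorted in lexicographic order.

outcome vector order: (T1.r0,T1.r1)
|TSO outcomes| = 7

T1.r0=0 T1.r1=0
T1.r0=0 T1.r1=1
T1.r0=0 T1.r1=2
T1.r0=1 T1.r1=1
T1.r0=1 T1.r1=2
T1.r0=2 T1.r1=1
T1.r0=2 T1.r1=2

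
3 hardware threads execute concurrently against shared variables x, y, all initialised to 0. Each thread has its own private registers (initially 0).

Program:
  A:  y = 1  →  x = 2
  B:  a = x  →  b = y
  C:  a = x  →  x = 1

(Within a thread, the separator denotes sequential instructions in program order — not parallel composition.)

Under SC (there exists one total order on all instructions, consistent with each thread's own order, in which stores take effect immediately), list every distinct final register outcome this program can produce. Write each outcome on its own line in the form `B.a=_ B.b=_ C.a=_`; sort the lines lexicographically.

B.a=0 B.b=0 C.a=0
B.a=0 B.b=0 C.a=2
B.a=0 B.b=1 C.a=0
B.a=0 B.b=1 C.a=2
B.a=1 B.b=0 C.a=0
B.a=1 B.b=1 C.a=0
B.a=1 B.b=1 C.a=2
B.a=2 B.b=1 C.a=0
B.a=2 B.b=1 C.a=2

outcome vector order: (B.a,B.b,C.a)
|SC outcomes| = 9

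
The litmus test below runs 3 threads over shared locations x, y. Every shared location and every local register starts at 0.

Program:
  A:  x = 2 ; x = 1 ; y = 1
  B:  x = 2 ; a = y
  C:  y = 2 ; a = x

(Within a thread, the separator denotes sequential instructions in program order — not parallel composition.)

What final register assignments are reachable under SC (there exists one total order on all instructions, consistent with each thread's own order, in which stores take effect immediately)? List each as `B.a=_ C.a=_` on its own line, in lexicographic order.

outcome vector order: (B.a,C.a)
|SC outcomes| = 8

B.a=0 C.a=1
B.a=0 C.a=2
B.a=1 C.a=0
B.a=1 C.a=1
B.a=1 C.a=2
B.a=2 C.a=0
B.a=2 C.a=1
B.a=2 C.a=2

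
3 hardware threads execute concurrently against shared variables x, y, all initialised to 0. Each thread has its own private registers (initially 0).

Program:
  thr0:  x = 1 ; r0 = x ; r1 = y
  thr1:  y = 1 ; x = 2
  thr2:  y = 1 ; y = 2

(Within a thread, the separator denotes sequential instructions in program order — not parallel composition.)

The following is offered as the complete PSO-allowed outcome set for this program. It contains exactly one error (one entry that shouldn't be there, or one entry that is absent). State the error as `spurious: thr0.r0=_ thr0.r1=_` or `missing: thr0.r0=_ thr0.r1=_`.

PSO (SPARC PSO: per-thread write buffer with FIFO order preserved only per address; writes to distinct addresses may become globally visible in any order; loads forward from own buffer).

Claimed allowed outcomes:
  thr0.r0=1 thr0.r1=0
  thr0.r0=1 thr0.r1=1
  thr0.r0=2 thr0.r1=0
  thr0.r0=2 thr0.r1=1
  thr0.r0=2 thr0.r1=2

outcome vector order: (thr0.r0,thr0.r1)
under PSO → 10; 11; 12; 20; 21; 22
PSO∖claimed = {12}

missing: thr0.r0=1 thr0.r1=2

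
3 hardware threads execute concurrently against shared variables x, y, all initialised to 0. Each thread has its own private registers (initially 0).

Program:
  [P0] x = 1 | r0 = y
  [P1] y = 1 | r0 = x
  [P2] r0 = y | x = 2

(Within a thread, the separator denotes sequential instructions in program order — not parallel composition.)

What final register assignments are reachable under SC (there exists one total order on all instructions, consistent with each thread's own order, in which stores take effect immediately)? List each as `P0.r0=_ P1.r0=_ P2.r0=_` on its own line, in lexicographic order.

P0.r0=0 P1.r0=1 P2.r0=0
P0.r0=0 P1.r0=1 P2.r0=1
P0.r0=0 P1.r0=2 P2.r0=0
P0.r0=0 P1.r0=2 P2.r0=1
P0.r0=1 P1.r0=0 P2.r0=0
P0.r0=1 P1.r0=0 P2.r0=1
P0.r0=1 P1.r0=1 P2.r0=0
P0.r0=1 P1.r0=1 P2.r0=1
P0.r0=1 P1.r0=2 P2.r0=0
P0.r0=1 P1.r0=2 P2.r0=1

outcome vector order: (P0.r0,P1.r0,P2.r0)
|SC outcomes| = 10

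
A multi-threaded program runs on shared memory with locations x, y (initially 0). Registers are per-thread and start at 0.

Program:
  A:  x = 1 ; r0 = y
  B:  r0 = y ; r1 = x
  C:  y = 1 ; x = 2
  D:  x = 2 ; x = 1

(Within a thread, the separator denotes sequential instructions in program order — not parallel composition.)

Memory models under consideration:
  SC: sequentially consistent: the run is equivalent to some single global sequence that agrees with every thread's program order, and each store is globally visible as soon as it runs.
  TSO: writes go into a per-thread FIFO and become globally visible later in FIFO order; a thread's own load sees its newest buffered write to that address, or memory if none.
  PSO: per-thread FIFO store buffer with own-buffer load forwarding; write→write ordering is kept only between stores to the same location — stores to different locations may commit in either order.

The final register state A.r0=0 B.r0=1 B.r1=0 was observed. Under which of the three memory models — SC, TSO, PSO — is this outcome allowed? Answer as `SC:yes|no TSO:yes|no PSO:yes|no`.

outcome vector order: (A.r0,B.r0,B.r1)
SC: 11 outcomes — {(0,0,0); (0,0,1); (0,0,2); (0,1,1); (0,1,2); (1,0,0); (1,0,1); (1,0,2); (1,1,0); (1,1,1); (1,1,2)}
TSO: 12 outcomes — {(0,0,0); (0,0,1); (0,0,2); (0,1,0); (0,1,1); (0,1,2); (1,0,0); (1,0,1); (1,0,2); (1,1,0); (1,1,1); (1,1,2)}
PSO: 12 outcomes — {(0,0,0); (0,0,1); (0,0,2); (0,1,0); (0,1,1); (0,1,2); (1,0,0); (1,0,1); (1,0,2); (1,1,0); (1,1,1); (1,1,2)}
target (0,1,0) ∈ {TSO,PSO}

SC:no TSO:yes PSO:yes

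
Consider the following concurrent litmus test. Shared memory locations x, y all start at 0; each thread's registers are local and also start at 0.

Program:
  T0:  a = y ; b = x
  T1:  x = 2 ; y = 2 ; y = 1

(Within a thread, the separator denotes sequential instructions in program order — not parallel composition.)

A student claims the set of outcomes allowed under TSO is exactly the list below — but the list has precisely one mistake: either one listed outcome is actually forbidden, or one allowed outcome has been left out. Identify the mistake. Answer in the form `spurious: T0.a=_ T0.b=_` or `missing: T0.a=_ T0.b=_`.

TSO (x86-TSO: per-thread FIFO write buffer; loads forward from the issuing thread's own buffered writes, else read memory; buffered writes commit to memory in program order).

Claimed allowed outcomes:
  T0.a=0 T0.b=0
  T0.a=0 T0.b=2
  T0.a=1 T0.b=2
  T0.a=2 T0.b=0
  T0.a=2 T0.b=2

outcome vector order: (T0.a,T0.b)
TSO: 4 outcomes — {(0,0) (0,2) (1,2) (2,2)}
claimed∖TSO = {(2,0)}

spurious: T0.a=2 T0.b=0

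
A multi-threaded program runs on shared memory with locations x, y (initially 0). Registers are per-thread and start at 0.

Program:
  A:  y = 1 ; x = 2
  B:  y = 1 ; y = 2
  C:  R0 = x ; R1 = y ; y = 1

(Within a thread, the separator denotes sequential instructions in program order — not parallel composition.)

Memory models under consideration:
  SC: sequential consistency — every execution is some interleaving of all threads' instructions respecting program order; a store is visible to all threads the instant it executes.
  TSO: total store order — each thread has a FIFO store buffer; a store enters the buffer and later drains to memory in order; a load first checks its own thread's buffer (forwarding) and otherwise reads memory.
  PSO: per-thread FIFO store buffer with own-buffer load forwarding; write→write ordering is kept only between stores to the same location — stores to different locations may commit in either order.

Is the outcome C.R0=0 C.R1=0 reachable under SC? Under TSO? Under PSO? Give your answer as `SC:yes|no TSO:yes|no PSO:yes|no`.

SC:yes TSO:yes PSO:yes

outcome vector order: (C.R0,C.R1)
[SC] allowed = {0/0; 0/1; 0/2; 2/1; 2/2}
[TSO] allowed = {0/0; 0/1; 0/2; 2/1; 2/2}
[PSO] allowed = {0/0; 0/1; 0/2; 2/0; 2/1; 2/2}
target 0/0 ∈ {SC,TSO,PSO}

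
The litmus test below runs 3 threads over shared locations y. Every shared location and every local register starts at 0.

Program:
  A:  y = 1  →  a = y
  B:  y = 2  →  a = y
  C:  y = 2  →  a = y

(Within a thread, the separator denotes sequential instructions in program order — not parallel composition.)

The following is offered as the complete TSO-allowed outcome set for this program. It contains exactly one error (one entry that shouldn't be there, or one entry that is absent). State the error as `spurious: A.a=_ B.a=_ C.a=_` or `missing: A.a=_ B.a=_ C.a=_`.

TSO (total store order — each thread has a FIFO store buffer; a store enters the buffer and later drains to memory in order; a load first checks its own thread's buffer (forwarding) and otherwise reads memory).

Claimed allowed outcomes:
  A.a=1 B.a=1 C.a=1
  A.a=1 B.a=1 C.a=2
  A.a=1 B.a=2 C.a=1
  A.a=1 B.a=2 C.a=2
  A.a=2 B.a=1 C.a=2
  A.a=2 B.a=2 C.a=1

missing: A.a=2 B.a=2 C.a=2

outcome vector order: (A.a,B.a,C.a)
under TSO → (1,1,1) (1,1,2) (1,2,1) (1,2,2) (2,1,2) (2,2,1) (2,2,2)
TSO∖claimed = {(2,2,2)}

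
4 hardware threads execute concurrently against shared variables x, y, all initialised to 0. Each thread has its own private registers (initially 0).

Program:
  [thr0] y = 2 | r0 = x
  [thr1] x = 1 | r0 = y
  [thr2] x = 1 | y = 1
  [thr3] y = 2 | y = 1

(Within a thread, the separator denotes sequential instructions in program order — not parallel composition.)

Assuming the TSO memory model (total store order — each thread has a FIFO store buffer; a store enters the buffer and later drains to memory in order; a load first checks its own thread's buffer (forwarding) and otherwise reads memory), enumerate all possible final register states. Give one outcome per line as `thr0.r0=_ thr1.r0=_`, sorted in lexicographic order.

outcome vector order: (thr0.r0,thr1.r0)
|TSO outcomes| = 6

thr0.r0=0 thr1.r0=0
thr0.r0=0 thr1.r0=1
thr0.r0=0 thr1.r0=2
thr0.r0=1 thr1.r0=0
thr0.r0=1 thr1.r0=1
thr0.r0=1 thr1.r0=2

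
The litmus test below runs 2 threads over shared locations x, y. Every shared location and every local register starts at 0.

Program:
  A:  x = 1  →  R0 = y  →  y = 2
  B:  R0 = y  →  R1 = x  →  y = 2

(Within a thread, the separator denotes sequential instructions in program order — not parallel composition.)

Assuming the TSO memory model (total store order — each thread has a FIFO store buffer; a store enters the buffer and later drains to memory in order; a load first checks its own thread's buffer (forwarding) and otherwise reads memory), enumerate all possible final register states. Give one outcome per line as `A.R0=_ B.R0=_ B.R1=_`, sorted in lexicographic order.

A.R0=0 B.R0=0 B.R1=0
A.R0=0 B.R0=0 B.R1=1
A.R0=0 B.R0=2 B.R1=1
A.R0=2 B.R0=0 B.R1=0
A.R0=2 B.R0=0 B.R1=1

outcome vector order: (A.R0,B.R0,B.R1)
|TSO outcomes| = 5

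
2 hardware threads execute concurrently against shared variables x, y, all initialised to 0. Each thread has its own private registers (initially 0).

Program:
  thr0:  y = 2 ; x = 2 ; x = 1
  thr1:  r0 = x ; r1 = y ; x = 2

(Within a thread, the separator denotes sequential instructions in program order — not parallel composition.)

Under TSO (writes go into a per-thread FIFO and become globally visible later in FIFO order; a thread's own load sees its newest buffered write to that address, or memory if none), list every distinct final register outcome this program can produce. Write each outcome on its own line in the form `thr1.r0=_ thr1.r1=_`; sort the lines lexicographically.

thr1.r0=0 thr1.r1=0
thr1.r0=0 thr1.r1=2
thr1.r0=1 thr1.r1=2
thr1.r0=2 thr1.r1=2

outcome vector order: (thr1.r0,thr1.r1)
|TSO outcomes| = 4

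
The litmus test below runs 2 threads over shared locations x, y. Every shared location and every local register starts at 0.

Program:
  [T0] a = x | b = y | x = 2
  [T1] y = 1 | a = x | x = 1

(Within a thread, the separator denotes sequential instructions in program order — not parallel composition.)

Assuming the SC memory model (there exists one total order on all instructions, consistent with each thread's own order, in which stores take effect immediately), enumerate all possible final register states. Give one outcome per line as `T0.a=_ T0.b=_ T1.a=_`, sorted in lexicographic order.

outcome vector order: (T0.a,T0.b,T1.a)
|SC outcomes| = 5

T0.a=0 T0.b=0 T1.a=0
T0.a=0 T0.b=0 T1.a=2
T0.a=0 T0.b=1 T1.a=0
T0.a=0 T0.b=1 T1.a=2
T0.a=1 T0.b=1 T1.a=0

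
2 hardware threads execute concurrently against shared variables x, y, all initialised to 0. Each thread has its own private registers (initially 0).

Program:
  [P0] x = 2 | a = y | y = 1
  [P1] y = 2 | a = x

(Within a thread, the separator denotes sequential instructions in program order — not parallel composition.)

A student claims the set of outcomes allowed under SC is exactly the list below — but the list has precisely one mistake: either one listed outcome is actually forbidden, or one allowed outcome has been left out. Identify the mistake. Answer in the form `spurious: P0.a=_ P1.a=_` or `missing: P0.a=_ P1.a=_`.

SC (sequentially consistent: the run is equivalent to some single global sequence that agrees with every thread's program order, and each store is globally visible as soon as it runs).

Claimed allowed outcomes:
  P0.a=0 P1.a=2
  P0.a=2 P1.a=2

outcome vector order: (P0.a,P1.a)
under SC → 0/2, 2/0, 2/2
SC∖claimed = {2/0}

missing: P0.a=2 P1.a=0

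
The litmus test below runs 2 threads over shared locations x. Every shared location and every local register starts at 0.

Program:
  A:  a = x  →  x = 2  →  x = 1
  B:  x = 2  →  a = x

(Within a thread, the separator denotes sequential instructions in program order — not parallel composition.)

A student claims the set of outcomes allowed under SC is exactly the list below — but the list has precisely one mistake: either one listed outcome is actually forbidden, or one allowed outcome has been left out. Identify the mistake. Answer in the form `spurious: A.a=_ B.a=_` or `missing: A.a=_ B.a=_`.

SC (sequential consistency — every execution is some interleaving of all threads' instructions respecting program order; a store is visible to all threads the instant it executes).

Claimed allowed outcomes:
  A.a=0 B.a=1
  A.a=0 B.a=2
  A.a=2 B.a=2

missing: A.a=2 B.a=1

outcome vector order: (A.a,B.a)
under SC → <0 1>, <0 2>, <2 1>, <2 2>
SC∖claimed = {<2 1>}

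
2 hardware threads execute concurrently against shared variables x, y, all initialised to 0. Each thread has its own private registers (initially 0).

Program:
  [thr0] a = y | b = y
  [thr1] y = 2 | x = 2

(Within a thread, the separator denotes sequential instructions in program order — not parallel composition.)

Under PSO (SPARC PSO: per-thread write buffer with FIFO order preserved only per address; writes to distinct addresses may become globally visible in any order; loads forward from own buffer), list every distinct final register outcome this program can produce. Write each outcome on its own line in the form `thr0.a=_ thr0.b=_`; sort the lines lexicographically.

outcome vector order: (thr0.a,thr0.b)
|PSO outcomes| = 3

thr0.a=0 thr0.b=0
thr0.a=0 thr0.b=2
thr0.a=2 thr0.b=2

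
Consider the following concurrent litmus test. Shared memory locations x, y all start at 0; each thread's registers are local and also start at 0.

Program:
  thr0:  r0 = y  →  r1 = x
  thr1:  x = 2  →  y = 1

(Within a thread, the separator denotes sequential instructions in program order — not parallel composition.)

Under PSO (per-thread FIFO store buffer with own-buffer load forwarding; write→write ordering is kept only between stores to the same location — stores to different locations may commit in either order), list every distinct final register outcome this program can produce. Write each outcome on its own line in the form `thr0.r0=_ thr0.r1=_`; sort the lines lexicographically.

outcome vector order: (thr0.r0,thr0.r1)
|PSO outcomes| = 4

thr0.r0=0 thr0.r1=0
thr0.r0=0 thr0.r1=2
thr0.r0=1 thr0.r1=0
thr0.r0=1 thr0.r1=2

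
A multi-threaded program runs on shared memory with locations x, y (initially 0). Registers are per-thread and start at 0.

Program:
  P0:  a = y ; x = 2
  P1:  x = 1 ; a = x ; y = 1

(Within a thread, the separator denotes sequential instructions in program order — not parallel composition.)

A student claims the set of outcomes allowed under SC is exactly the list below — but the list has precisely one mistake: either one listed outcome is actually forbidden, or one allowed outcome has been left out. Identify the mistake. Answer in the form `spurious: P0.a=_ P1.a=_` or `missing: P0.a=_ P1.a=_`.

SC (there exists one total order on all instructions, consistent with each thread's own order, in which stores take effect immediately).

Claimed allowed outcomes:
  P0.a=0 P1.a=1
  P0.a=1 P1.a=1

missing: P0.a=0 P1.a=2

outcome vector order: (P0.a,P1.a)
SC: 3 outcomes — {(0,1) (0,2) (1,1)}
SC∖claimed = {(0,2)}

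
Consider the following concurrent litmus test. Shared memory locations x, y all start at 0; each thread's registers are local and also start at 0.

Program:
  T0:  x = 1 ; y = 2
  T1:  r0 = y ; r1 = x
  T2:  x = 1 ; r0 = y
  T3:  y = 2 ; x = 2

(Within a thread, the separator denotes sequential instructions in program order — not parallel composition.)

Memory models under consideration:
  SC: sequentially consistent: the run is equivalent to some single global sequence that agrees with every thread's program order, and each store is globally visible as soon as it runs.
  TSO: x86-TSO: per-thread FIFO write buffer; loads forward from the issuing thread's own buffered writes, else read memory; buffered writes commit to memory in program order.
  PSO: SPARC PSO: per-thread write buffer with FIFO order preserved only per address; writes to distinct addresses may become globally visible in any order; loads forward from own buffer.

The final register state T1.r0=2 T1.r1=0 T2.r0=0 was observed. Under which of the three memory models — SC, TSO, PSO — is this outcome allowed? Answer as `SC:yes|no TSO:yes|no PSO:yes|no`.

outcome vector order: (T1.r0,T1.r1,T2.r0)
SC (11): 0/0/0 0/0/2 0/1/0 0/1/2 0/2/0 0/2/2 2/0/2 2/1/0 2/1/2 2/2/0 2/2/2
TSO (12): 0/0/0 0/0/2 0/1/0 0/1/2 0/2/0 0/2/2 2/0/0 2/0/2 2/1/0 2/1/2 2/2/0 2/2/2
PSO (12): 0/0/0 0/0/2 0/1/0 0/1/2 0/2/0 0/2/2 2/0/0 2/0/2 2/1/0 2/1/2 2/2/0 2/2/2
target 2/0/0 ∈ {TSO,PSO}

SC:no TSO:yes PSO:yes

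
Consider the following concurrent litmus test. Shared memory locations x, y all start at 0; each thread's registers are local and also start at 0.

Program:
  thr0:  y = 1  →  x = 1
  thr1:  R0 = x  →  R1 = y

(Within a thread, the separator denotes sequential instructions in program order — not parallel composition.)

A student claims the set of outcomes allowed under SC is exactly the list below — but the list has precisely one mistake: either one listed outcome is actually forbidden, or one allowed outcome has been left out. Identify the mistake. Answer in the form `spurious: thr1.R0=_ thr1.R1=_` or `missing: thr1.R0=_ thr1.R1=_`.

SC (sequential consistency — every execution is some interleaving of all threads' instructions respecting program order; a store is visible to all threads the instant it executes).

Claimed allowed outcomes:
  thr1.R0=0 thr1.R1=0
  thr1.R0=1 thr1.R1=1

outcome vector order: (thr1.R0,thr1.R1)
SC (3): 0/0, 0/1, 1/1
SC∖claimed = {0/1}

missing: thr1.R0=0 thr1.R1=1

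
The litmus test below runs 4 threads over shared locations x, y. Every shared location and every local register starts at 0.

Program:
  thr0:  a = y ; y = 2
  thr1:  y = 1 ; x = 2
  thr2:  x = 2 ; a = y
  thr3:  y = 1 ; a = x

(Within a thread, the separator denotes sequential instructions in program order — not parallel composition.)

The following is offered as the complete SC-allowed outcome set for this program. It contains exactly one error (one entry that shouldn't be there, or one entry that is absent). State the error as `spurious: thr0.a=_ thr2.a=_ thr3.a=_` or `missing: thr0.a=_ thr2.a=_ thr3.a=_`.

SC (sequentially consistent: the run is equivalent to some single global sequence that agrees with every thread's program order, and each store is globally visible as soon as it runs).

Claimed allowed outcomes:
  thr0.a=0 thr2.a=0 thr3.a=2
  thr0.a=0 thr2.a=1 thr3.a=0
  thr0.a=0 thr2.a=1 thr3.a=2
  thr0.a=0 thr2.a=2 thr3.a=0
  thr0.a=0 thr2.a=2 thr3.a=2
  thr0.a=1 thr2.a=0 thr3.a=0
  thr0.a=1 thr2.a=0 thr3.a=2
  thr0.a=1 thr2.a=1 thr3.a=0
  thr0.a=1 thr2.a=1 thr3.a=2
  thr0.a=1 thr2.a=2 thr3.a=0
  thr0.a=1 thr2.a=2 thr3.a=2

spurious: thr0.a=1 thr2.a=0 thr3.a=0

outcome vector order: (thr0.a,thr2.a,thr3.a)
[SC] allowed = {<0 0 2>; <0 1 0>; <0 1 2>; <0 2 0>; <0 2 2>; <1 0 2>; <1 1 0>; <1 1 2>; <1 2 0>; <1 2 2>}
claimed∖SC = {<1 0 0>}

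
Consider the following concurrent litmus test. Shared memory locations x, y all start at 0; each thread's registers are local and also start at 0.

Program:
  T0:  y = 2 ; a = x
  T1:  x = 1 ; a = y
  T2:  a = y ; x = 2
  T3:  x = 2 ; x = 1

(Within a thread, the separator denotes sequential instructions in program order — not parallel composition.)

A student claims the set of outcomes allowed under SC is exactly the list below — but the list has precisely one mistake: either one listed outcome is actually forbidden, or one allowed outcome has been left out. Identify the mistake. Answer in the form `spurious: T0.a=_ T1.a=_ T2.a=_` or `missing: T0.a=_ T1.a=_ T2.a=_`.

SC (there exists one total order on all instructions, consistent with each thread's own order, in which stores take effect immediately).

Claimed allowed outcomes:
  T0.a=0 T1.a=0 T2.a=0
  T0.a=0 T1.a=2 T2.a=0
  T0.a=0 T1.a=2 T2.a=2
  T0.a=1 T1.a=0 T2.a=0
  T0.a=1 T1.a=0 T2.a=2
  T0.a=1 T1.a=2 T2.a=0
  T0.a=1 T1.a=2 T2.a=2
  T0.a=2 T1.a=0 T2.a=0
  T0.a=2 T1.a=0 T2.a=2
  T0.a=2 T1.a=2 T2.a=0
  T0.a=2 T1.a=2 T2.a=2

outcome vector order: (T0.a,T1.a,T2.a)
under SC → (0,2,0) (0,2,2) (1,0,0) (1,0,2) (1,2,0) (1,2,2) (2,0,0) (2,0,2) (2,2,0) (2,2,2)
claimed∖SC = {(0,0,0)}

spurious: T0.a=0 T1.a=0 T2.a=0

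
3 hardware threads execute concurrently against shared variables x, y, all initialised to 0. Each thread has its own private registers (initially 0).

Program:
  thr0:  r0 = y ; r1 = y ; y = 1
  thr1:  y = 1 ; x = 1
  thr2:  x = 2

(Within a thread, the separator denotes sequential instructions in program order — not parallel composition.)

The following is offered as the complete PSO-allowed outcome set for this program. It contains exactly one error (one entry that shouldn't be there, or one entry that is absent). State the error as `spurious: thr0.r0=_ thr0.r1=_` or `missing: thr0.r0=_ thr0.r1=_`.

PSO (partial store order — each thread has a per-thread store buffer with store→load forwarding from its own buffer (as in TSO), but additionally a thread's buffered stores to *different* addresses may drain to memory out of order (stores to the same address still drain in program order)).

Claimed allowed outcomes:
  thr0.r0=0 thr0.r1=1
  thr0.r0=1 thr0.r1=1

missing: thr0.r0=0 thr0.r1=0

outcome vector order: (thr0.r0,thr0.r1)
PSO (3): <0 0>; <0 1>; <1 1>
PSO∖claimed = {<0 0>}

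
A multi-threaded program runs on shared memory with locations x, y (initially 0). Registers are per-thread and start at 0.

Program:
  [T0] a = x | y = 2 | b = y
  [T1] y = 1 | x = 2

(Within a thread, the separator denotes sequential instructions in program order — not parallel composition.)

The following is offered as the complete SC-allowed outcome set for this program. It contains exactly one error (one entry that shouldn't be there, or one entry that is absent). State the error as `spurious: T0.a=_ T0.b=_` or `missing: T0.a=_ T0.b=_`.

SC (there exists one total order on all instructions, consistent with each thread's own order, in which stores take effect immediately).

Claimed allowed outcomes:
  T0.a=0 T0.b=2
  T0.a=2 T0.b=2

outcome vector order: (T0.a,T0.b)
under SC → 01, 02, 22
SC∖claimed = {01}

missing: T0.a=0 T0.b=1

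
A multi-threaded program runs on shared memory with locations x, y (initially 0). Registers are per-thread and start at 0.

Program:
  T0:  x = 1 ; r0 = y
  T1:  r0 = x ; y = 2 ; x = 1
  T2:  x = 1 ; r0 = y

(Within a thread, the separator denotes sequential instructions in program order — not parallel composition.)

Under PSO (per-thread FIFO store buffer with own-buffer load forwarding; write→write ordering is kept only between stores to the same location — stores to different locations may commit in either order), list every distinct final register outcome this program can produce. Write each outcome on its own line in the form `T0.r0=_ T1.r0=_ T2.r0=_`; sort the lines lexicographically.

T0.r0=0 T1.r0=0 T2.r0=0
T0.r0=0 T1.r0=0 T2.r0=2
T0.r0=0 T1.r0=1 T2.r0=0
T0.r0=0 T1.r0=1 T2.r0=2
T0.r0=2 T1.r0=0 T2.r0=0
T0.r0=2 T1.r0=0 T2.r0=2
T0.r0=2 T1.r0=1 T2.r0=0
T0.r0=2 T1.r0=1 T2.r0=2

outcome vector order: (T0.r0,T1.r0,T2.r0)
|PSO outcomes| = 8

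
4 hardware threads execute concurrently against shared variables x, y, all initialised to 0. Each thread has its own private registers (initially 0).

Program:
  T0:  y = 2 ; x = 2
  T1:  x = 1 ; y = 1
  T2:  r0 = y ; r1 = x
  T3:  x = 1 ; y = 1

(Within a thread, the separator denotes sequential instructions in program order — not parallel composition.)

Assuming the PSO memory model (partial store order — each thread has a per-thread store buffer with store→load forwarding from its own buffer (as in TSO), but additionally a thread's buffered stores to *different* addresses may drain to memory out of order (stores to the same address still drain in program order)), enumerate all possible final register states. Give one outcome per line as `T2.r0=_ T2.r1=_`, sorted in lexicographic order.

outcome vector order: (T2.r0,T2.r1)
|PSO outcomes| = 9

T2.r0=0 T2.r1=0
T2.r0=0 T2.r1=1
T2.r0=0 T2.r1=2
T2.r0=1 T2.r1=0
T2.r0=1 T2.r1=1
T2.r0=1 T2.r1=2
T2.r0=2 T2.r1=0
T2.r0=2 T2.r1=1
T2.r0=2 T2.r1=2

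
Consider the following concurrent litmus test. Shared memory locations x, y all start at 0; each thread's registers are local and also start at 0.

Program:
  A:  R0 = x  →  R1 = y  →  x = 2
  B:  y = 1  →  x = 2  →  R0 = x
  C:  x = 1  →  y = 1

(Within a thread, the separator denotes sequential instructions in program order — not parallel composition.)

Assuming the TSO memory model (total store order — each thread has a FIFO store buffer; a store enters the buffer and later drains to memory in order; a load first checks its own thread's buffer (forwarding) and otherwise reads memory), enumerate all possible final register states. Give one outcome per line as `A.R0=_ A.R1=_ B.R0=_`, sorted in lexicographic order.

A.R0=0 A.R1=0 B.R0=1
A.R0=0 A.R1=0 B.R0=2
A.R0=0 A.R1=1 B.R0=1
A.R0=0 A.R1=1 B.R0=2
A.R0=1 A.R1=0 B.R0=2
A.R0=1 A.R1=1 B.R0=1
A.R0=1 A.R1=1 B.R0=2
A.R0=2 A.R1=1 B.R0=1
A.R0=2 A.R1=1 B.R0=2

outcome vector order: (A.R0,A.R1,B.R0)
|TSO outcomes| = 9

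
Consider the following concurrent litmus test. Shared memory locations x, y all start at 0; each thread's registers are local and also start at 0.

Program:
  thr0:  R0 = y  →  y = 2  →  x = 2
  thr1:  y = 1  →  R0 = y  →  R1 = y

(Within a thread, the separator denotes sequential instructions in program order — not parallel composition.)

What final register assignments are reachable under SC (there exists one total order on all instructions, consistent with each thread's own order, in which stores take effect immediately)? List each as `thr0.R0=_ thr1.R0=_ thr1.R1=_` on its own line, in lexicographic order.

thr0.R0=0 thr1.R0=1 thr1.R1=1
thr0.R0=0 thr1.R0=1 thr1.R1=2
thr0.R0=0 thr1.R0=2 thr1.R1=2
thr0.R0=1 thr1.R0=1 thr1.R1=1
thr0.R0=1 thr1.R0=1 thr1.R1=2
thr0.R0=1 thr1.R0=2 thr1.R1=2

outcome vector order: (thr0.R0,thr1.R0,thr1.R1)
|SC outcomes| = 6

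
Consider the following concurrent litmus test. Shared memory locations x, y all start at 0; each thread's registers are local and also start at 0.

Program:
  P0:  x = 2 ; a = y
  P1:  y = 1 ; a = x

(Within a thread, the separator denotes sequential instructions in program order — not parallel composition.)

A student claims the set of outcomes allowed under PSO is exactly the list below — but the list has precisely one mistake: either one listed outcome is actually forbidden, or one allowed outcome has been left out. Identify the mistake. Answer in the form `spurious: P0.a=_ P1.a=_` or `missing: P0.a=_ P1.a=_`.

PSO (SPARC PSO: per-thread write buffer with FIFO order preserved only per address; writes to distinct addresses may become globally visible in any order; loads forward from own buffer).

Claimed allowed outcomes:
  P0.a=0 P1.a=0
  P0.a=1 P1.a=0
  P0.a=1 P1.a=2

outcome vector order: (P0.a,P1.a)
under PSO → 00 02 10 12
PSO∖claimed = {02}

missing: P0.a=0 P1.a=2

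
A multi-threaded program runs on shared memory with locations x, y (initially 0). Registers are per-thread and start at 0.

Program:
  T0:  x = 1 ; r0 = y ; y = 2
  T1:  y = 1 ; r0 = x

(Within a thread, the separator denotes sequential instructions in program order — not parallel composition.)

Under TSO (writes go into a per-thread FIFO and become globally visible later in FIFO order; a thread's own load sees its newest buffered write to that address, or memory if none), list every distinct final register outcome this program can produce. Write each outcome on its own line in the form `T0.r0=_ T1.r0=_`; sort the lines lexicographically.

outcome vector order: (T0.r0,T1.r0)
|TSO outcomes| = 4

T0.r0=0 T1.r0=0
T0.r0=0 T1.r0=1
T0.r0=1 T1.r0=0
T0.r0=1 T1.r0=1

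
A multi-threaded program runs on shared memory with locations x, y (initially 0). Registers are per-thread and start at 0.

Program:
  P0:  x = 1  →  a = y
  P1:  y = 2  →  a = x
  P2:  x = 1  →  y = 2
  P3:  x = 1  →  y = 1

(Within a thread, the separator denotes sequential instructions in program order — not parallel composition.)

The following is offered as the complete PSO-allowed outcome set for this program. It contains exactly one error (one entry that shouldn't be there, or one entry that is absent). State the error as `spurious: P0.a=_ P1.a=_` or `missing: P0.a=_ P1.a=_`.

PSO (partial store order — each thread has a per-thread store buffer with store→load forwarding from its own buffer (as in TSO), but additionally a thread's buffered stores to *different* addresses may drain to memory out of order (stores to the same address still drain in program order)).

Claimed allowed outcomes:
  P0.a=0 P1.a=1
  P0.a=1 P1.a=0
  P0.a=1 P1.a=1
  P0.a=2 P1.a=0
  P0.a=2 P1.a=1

missing: P0.a=0 P1.a=0

outcome vector order: (P0.a,P1.a)
PSO (6): 00, 01, 10, 11, 20, 21
PSO∖claimed = {00}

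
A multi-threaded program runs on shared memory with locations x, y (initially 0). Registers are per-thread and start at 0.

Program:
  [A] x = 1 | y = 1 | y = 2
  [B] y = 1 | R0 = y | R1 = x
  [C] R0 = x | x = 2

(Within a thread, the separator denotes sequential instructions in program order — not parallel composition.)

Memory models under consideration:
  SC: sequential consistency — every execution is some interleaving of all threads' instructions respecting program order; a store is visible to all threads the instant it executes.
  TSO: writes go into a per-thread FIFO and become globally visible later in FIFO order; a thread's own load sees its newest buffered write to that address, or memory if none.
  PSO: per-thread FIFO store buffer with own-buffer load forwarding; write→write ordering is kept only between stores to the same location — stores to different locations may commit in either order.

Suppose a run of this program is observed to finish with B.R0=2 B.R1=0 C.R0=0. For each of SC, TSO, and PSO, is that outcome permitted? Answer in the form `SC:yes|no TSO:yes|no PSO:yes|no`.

outcome vector order: (B.R0,B.R1,C.R0)
under SC → 100 101 110 111 120 121 210 211 220 221
under TSO → 100 101 110 111 120 121 210 211 220 221
under PSO → 100 101 110 111 120 121 200 201 210 211 220 221
target 200 ∈ {PSO}

SC:no TSO:no PSO:yes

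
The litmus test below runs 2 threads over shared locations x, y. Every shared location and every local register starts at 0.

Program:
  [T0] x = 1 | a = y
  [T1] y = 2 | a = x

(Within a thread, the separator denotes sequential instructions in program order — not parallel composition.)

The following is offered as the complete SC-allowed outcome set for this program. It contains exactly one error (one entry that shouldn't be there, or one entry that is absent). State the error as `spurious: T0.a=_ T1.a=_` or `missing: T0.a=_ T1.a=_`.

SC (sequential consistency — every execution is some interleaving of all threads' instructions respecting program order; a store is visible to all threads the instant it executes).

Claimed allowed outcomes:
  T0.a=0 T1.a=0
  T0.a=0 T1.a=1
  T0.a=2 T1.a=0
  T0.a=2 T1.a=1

spurious: T0.a=0 T1.a=0

outcome vector order: (T0.a,T1.a)
SC: 3 outcomes — {01, 20, 21}
claimed∖SC = {00}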